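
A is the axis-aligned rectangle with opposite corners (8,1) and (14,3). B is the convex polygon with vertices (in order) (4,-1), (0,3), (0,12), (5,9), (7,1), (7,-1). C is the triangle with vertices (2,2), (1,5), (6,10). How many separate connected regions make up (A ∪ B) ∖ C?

2

(A ∪ B) ∖ C splits into 2 disjoint pieces (area 12, area 51.9167).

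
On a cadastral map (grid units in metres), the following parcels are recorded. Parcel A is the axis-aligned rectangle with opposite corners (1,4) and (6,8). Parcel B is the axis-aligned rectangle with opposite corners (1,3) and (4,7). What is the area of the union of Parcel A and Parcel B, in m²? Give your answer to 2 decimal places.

23.00

By inclusion–exclusion:
Individual areas: |Parcel A| = 20, |Parcel B| = 12.
|Parcel A∩Parcel B|: x∈[1,4], y∈[4,7] → 3·3 = 9.
|Parcel A ∪ Parcel B| = 32 − 9 = 23.00.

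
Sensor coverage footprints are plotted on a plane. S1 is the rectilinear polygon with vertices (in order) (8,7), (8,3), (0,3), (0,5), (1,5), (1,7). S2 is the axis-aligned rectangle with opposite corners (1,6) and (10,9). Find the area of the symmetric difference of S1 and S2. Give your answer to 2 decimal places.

|S1| = 30, |S2| = 27, |S1∩S2| = 7.
|S1 △ S2| = |S1| + |S2| − 2·|S1∩S2| = 30 + 27 − 14 = 43.00.

43.00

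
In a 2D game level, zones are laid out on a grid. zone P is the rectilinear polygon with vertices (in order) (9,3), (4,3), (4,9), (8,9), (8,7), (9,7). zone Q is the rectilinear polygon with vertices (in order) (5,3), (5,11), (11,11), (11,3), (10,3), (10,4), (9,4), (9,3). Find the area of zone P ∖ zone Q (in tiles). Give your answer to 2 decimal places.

6.00

|zone P| = 28, |zone P∩zone Q| = 22.
|zone P ∖ zone Q| = |zone P| − |zone P∩zone Q| = 28 − 22 = 6.00.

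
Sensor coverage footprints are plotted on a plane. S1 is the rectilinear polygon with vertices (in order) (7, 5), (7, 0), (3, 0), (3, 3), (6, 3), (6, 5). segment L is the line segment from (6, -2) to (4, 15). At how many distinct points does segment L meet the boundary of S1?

The segment meets the boundary at (5.412,3), (5.765,0).

2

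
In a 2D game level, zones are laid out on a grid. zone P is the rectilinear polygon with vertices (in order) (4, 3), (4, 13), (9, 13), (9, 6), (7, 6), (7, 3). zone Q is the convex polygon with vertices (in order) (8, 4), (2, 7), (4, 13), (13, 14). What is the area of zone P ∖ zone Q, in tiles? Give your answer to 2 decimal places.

|zone P| = 44, |zone P∩zone Q| = 37.25.
|zone P ∖ zone Q| = |zone P| − |zone P∩zone Q| = 44 − 37.25 = 6.75.

6.75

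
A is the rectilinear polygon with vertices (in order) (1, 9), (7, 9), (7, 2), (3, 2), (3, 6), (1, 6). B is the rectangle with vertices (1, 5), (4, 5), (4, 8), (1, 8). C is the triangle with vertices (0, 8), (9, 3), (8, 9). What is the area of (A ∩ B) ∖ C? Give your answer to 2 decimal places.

2.83

|A ∩ B| = 7.
|(A ∩ B) ∩ C| = 4.1667.
|(A ∩ B) ∖ C| = 7 − 4.1667 = 2.83.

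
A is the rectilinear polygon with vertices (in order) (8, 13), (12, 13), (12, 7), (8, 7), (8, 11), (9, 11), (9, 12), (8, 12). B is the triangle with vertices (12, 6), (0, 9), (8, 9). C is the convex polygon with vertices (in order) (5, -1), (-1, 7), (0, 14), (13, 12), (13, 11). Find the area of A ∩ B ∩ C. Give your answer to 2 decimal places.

The intersection is the polygon with vertices (8,9), (10.444,7.167), (10.333,7), (8,7).
By the shoelace formula its area is 2.64.

2.64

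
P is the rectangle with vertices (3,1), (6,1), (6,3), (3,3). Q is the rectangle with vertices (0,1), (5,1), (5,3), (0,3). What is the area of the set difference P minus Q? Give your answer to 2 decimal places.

2.00

|P∩Q|: x∈[3,5], y∈[1,3] → 2·2 = 4.
|P| = 6.
|P ∖ Q| = |P| − |P∩Q| = 6 − 4 = 2.00.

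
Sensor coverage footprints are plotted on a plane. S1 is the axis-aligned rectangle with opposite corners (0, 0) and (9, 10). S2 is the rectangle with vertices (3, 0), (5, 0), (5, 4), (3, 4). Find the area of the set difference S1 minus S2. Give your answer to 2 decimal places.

82.00

|S1∩S2|: x∈[3,5], y∈[0,4] → 2·4 = 8.
|S1| = 90.
|S1 ∖ S2| = |S1| − |S1∩S2| = 90 − 8 = 82.00.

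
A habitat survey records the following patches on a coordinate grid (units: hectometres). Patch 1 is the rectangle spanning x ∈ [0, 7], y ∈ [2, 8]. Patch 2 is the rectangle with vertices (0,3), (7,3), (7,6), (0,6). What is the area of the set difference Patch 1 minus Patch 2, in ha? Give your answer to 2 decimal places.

21.00

|Patch 1∩Patch 2|: x∈[0,7], y∈[3,6] → 7·3 = 21.
|Patch 1| = 42.
|Patch 1 ∖ Patch 2| = |Patch 1| − |Patch 1∩Patch 2| = 42 − 21 = 21.00.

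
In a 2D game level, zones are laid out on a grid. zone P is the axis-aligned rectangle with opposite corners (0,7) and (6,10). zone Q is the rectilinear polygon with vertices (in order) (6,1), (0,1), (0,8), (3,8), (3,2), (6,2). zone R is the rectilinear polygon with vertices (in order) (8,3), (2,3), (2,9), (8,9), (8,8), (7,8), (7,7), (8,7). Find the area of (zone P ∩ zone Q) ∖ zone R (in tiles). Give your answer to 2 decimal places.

|zone P ∩ zone Q| = 3.
|(zone P ∩ zone Q) ∩ zone R| = 1.
|(zone P ∩ zone Q) ∖ zone R| = 3 − 1 = 2.00.

2.00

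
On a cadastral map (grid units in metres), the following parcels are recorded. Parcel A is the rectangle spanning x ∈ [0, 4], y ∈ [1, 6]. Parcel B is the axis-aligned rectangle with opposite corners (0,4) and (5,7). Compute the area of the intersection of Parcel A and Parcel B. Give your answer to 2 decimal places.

8.00

|Parcel A∩Parcel B|: x∈[0,4], y∈[4,6] → 4·2 = 8.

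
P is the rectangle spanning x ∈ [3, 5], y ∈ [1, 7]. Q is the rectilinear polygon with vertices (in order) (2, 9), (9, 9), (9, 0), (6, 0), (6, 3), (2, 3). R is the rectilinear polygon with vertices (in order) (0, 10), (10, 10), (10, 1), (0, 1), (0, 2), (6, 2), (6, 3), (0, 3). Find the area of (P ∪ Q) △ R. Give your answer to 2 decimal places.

39.00

|P ∪ Q| = 55.
|(P ∪ Q) ∩ R| = 50.
|(P ∪ Q) △ R| = 55 + 84 − 100 = 39.00.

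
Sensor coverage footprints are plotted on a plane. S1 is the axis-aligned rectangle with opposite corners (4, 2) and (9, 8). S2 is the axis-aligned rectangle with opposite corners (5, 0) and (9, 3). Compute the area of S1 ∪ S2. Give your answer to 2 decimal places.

38.00

By inclusion–exclusion:
Individual areas: |S1| = 30, |S2| = 12.
|S1∩S2|: x∈[5,9], y∈[2,3] → 4·1 = 4.
|S1 ∪ S2| = 42 − 4 = 38.00.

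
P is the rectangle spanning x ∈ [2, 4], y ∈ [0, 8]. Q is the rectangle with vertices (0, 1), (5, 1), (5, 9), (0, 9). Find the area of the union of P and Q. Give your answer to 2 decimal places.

42.00

By inclusion–exclusion:
Individual areas: |P| = 16, |Q| = 40.
|P∩Q|: x∈[2,4], y∈[1,8] → 2·7 = 14.
|P ∪ Q| = 56 − 14 = 42.00.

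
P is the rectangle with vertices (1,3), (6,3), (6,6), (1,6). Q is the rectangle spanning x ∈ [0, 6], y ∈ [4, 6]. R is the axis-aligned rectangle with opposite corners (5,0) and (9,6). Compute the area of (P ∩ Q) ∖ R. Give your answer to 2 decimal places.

|P ∩ Q| = 10.
|(P ∩ Q) ∩ R| = 2.
|(P ∩ Q) ∖ R| = 10 − 2 = 8.00.

8.00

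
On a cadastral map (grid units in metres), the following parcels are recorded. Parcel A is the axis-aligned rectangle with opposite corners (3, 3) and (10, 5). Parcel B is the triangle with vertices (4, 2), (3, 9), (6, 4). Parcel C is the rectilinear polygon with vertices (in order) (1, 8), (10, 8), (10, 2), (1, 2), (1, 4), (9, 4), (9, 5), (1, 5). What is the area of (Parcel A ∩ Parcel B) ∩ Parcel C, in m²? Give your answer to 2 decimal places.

1.71

|Parcel A ∩ Parcel B| = 3.7714.
|(Parcel A ∩ Parcel B) ∩ Parcel C| = 1.71.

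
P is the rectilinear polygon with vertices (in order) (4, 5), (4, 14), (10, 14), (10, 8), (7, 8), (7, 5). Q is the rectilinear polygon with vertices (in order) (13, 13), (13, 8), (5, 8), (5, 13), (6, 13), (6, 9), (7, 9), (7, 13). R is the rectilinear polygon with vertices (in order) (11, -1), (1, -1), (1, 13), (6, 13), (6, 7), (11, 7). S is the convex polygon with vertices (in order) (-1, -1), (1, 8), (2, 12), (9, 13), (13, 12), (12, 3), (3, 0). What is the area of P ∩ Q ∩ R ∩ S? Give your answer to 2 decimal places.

4.50

The intersection is the polygon with vertices (5,12.429), (6,12.571), (6,9), (6,8), (5,8).
By the shoelace formula its area is 4.50.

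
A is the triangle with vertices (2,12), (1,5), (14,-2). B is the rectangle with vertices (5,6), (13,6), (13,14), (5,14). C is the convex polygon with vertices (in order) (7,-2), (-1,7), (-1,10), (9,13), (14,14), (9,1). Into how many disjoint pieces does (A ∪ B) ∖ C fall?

4

(A ∪ B) ∖ C splits into 4 disjoint pieces (area 6.8102, area 0.5028, area 8.8, area 5.6077).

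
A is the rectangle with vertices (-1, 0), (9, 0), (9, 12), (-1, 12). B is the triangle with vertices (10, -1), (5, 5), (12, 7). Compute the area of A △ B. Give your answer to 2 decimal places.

|A| = 120, |B| = 26, |A∩B| = 11.8857.
|A △ B| = |A| + |B| − 2·|A∩B| = 120 + 26 − 23.7714 = 122.23.

122.23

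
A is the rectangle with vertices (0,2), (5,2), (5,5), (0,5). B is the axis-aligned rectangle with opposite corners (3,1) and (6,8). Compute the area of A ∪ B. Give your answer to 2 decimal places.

By inclusion–exclusion:
Individual areas: |A| = 15, |B| = 21.
|A∩B|: x∈[3,5], y∈[2,5] → 2·3 = 6.
|A ∪ B| = 36 − 6 = 30.00.

30.00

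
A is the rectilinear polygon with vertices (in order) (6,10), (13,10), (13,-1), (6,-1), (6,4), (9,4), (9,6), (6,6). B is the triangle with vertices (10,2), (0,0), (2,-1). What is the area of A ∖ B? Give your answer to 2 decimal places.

|A| = 71, |A∩B| = 1.4.
|A ∖ B| = |A| − |A∩B| = 71 − 1.4 = 69.60.

69.60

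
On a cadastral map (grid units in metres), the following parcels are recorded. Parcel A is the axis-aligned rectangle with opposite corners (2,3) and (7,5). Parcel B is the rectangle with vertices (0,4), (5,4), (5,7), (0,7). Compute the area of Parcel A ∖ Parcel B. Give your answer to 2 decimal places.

|Parcel A∩Parcel B|: x∈[2,5], y∈[4,5] → 3·1 = 3.
|Parcel A| = 10.
|Parcel A ∖ Parcel B| = |Parcel A| − |Parcel A∩Parcel B| = 10 − 3 = 7.00.

7.00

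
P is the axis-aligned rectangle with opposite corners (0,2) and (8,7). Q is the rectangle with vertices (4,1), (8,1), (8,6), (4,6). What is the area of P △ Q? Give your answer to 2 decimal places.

28.00

|P∩Q|: x∈[4,8], y∈[2,6] → 4·4 = 16.
|P △ Q| = |P| + |Q| − 2·|P∩Q| = 40 + 20 − 32 = 28.00.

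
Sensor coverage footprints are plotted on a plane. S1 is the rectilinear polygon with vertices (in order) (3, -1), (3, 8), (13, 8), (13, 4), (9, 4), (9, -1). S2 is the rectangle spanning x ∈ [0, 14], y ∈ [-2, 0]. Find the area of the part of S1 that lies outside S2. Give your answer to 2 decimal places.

64.00

|S1| = 70, |S1∩S2| = 6.
|S1 ∖ S2| = |S1| − |S1∩S2| = 70 − 6 = 64.00.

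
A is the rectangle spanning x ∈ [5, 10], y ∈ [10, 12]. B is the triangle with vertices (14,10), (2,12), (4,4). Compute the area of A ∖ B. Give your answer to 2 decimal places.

4.58

|A| = 10, |A∩B| = 5.4167.
|A ∖ B| = |A| − |A∩B| = 10 − 5.4167 = 4.58.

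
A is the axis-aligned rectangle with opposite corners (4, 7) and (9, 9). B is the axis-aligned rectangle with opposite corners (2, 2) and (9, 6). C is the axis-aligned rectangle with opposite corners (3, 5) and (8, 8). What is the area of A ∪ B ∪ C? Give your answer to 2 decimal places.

44.00

By inclusion–exclusion:
Individual areas: |A| = 10, |B| = 28, |C| = 15.
|A∩B| = 0 (no overlap).
|A∩C|: x∈[4,8], y∈[7,8] → 4·1 = 4.
|B∩C|: x∈[3,8], y∈[5,6] → 5·1 = 5.
|A∩B∩C| = 0.
|A ∪ B ∪ C| = 53 − 9 + 0 = 44.00.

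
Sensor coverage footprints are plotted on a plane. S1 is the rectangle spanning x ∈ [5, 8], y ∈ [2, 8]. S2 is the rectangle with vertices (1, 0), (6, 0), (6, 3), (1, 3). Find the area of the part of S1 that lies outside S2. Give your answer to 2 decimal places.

17.00

|S1∩S2|: x∈[5,6], y∈[2,3] → 1·1 = 1.
|S1| = 18.
|S1 ∖ S2| = |S1| − |S1∩S2| = 18 − 1 = 17.00.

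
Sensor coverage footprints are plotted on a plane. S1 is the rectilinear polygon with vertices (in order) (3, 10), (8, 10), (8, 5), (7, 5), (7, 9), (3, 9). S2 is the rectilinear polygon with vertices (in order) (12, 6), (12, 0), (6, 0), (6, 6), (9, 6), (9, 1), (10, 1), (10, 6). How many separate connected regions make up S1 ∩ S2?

1

S1 ∩ S2 is a single connected region.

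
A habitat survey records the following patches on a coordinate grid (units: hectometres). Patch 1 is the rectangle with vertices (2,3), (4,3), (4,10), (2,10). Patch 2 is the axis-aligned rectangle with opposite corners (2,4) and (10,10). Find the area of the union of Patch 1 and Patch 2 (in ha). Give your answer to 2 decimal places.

50.00

By inclusion–exclusion:
Individual areas: |Patch 1| = 14, |Patch 2| = 48.
|Patch 1∩Patch 2|: x∈[2,4], y∈[4,10] → 2·6 = 12.
|Patch 1 ∪ Patch 2| = 62 − 12 = 50.00.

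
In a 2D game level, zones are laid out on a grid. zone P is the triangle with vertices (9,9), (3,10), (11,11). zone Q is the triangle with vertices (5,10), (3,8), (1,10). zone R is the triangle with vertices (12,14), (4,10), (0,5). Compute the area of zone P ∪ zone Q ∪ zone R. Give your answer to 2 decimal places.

19.66

By inclusion–exclusion:
Individual areas: |zone P| = 7, |zone Q| = 4, |zone R| = 12.
|zone P∩zone Q| = 0.2857.
|zone P∩zone R| = 1.7681.
|zone Q∩zone R| = 1.5.
|zone P∩zone Q∩zone R| = 0.2122.
|zone P ∪ zone Q ∪ zone R| = 23 − 3.5539 + 0.2122 = 19.66.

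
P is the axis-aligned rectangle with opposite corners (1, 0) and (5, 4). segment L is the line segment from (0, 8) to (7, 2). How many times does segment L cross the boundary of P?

2

The segment meets the boundary at (5,3.714), (4.667,4).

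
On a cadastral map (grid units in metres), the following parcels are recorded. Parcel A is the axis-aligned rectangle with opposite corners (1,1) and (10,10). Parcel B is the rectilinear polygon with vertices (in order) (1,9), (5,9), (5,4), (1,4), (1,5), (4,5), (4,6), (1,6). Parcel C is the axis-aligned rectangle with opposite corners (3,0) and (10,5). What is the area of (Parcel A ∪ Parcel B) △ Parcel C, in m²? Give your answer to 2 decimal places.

60.00

|Parcel A ∪ Parcel B| = 81.
|(Parcel A ∪ Parcel B) ∩ Parcel C| = 28.
|(Parcel A ∪ Parcel B) △ Parcel C| = 81 + 35 − 56 = 60.00.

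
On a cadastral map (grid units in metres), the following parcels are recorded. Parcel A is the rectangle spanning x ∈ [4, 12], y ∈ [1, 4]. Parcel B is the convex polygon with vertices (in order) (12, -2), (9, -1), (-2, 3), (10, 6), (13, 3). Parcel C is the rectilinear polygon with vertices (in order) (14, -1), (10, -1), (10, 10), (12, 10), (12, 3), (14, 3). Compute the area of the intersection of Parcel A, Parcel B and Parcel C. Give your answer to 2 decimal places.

The intersection is the polygon with vertices (10,1), (10,4), (12,4), (12,3), (12,1).
By the shoelace formula its area is 6.00.

6.00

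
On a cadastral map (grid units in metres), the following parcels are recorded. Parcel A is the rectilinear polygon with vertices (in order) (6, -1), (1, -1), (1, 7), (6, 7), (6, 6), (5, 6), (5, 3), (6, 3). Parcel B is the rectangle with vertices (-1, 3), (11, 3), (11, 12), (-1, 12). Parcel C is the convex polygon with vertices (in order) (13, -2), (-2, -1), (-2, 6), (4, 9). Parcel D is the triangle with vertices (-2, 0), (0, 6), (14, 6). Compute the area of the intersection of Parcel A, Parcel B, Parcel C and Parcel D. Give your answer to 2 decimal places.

12.00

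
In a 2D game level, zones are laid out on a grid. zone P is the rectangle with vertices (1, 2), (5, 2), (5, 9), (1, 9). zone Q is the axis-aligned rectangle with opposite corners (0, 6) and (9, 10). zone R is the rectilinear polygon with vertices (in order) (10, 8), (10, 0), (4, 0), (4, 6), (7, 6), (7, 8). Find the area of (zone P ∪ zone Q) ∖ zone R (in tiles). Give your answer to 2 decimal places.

|zone P ∪ zone Q| = 52.
|(zone P ∪ zone Q) ∩ zone R| = 8.
|(zone P ∪ zone Q) ∖ zone R| = 52 − 8 = 44.00.

44.00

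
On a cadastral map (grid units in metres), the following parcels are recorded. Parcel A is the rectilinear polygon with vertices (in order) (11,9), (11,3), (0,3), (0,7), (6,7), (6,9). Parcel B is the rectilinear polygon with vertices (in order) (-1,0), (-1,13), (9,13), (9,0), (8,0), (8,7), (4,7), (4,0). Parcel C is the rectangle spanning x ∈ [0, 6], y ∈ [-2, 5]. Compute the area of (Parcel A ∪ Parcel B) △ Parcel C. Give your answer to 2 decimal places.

124.00

|Parcel A ∪ Parcel B| = 130.
|(Parcel A ∪ Parcel B) ∩ Parcel C| = 24.
|(Parcel A ∪ Parcel B) △ Parcel C| = 130 + 42 − 48 = 124.00.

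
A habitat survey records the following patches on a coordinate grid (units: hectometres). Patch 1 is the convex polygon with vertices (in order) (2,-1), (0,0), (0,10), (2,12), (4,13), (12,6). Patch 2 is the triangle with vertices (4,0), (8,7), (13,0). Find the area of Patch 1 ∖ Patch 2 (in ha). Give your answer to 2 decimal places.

88.69

|Patch 1| = 99, |Patch 1∩Patch 2| = 10.3143.
|Patch 1 ∖ Patch 2| = |Patch 1| − |Patch 1∩Patch 2| = 99 − 10.3143 = 88.69.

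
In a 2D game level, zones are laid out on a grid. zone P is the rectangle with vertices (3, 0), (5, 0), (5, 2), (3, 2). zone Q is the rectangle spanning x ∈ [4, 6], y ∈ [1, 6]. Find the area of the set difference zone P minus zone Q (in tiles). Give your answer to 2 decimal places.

|zone P∩zone Q|: x∈[4,5], y∈[1,2] → 1·1 = 1.
|zone P| = 4.
|zone P ∖ zone Q| = |zone P| − |zone P∩zone Q| = 4 − 1 = 3.00.

3.00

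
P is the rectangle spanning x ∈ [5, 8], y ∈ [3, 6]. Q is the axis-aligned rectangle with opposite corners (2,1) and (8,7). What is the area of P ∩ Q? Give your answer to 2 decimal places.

|P∩Q|: x∈[5,8], y∈[3,6] → 3·3 = 9.

9.00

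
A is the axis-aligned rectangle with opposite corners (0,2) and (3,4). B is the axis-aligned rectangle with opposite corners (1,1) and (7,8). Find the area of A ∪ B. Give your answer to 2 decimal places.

44.00

By inclusion–exclusion:
Individual areas: |A| = 6, |B| = 42.
|A∩B|: x∈[1,3], y∈[2,4] → 2·2 = 4.
|A ∪ B| = 48 − 4 = 44.00.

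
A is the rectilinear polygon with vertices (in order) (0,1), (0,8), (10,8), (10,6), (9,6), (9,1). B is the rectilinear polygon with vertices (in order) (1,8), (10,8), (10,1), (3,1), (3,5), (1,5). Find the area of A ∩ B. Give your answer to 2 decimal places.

The intersection is the polygon with vertices (10,8), (10,6), (9,6), (9,1), (3,1), (3,5), (1,5), (1,8).
By the shoelace formula its area is 50.00.

50.00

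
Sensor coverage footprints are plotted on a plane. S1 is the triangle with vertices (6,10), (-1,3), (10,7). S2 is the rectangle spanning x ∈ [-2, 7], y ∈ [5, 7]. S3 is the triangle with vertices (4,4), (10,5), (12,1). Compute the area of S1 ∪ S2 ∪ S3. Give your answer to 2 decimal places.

46.64

By inclusion–exclusion:
Individual areas: |S1| = 24.5, |S2| = 18, |S3| = 13.
|S1∩S2| = 8.8636.
|S1∩S3| = 0.
|S2∩S3| = 0.
|S1∩S2∩S3| = 0.
|S1 ∪ S2 ∪ S3| = 55.5 − 8.8636 + 0 = 46.64.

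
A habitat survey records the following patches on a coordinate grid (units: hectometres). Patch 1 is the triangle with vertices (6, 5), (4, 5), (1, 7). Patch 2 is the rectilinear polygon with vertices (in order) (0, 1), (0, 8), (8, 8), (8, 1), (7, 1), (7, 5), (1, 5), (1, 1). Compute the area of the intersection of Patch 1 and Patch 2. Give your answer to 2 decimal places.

2.00

The intersection is the polygon with vertices (4,5), (1,7), (6,5).
By the shoelace formula its area is 2.00.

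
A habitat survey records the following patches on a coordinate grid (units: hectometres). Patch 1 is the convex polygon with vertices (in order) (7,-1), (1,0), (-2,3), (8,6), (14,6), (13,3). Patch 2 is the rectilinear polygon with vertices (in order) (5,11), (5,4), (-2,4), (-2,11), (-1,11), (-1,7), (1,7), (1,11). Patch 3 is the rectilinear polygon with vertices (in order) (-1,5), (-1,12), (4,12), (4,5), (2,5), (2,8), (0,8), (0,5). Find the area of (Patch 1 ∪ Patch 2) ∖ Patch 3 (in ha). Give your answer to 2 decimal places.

90.98

|Patch 1 ∪ Patch 2| = 107.9833.
|(Patch 1 ∪ Patch 2) ∩ Patch 3| = 17.
|(Patch 1 ∪ Patch 2) ∖ Patch 3| = 107.9833 − 17 = 90.98.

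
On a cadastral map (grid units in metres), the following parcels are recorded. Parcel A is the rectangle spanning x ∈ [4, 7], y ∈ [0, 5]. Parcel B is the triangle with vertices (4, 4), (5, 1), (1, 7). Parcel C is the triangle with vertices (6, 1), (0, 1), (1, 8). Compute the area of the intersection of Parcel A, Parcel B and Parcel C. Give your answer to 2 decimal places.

The intersection is the polygon with vertices (5,1), (4,2.5), (4,3.8), (4.125,3.625).
By the shoelace formula its area is 0.74.

0.74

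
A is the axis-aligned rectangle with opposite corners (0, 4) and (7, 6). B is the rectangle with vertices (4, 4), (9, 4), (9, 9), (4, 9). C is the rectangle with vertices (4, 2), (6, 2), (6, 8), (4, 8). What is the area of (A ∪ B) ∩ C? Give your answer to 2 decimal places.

The region (A ∪ B) ∩ C is the polygon with vertices (4,8), (6,8), (6,4), (4,4), (4,6).
By the shoelace formula its area is 8.00.

8.00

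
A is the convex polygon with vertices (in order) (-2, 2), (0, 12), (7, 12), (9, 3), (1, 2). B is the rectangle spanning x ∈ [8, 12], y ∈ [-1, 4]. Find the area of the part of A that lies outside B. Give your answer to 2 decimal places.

|A| = 87, |A∩B| = 0.9514.
|A ∖ B| = |A| − |A∩B| = 87 − 0.9514 = 86.05.

86.05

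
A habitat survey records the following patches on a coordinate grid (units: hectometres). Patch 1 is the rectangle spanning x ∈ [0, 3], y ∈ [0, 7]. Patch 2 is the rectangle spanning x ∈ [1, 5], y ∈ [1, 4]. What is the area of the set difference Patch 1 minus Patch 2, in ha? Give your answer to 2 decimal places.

|Patch 1∩Patch 2|: x∈[1,3], y∈[1,4] → 2·3 = 6.
|Patch 1| = 21.
|Patch 1 ∖ Patch 2| = |Patch 1| − |Patch 1∩Patch 2| = 21 − 6 = 15.00.

15.00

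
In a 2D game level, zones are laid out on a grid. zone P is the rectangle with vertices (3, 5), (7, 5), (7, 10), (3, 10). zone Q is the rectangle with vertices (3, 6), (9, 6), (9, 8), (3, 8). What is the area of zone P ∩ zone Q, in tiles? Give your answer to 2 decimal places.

|zone P∩zone Q|: x∈[3,7], y∈[6,8] → 4·2 = 8.

8.00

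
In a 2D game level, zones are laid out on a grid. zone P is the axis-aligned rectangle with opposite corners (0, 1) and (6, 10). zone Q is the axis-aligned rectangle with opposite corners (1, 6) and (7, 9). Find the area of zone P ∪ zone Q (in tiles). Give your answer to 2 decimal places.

By inclusion–exclusion:
Individual areas: |zone P| = 54, |zone Q| = 18.
|zone P∩zone Q|: x∈[1,6], y∈[6,9] → 5·3 = 15.
|zone P ∪ zone Q| = 72 − 15 = 57.00.

57.00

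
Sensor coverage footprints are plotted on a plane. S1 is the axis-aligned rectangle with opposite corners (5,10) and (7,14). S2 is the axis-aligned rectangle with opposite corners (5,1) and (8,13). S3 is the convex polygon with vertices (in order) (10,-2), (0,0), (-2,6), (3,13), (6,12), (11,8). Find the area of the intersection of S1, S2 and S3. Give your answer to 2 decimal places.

The intersection is the polygon with vertices (5,10), (5,12.333), (6,12), (7,11.2), (7,10).
By the shoelace formula its area is 3.77.

3.77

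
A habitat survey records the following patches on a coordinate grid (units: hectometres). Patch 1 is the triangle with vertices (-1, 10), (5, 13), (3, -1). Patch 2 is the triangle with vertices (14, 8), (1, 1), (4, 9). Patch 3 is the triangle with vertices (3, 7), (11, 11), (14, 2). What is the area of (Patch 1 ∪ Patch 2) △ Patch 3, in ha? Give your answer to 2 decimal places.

70.65

|Patch 1 ∪ Patch 2| = 71.9075.
|(Patch 1 ∪ Patch 2) ∩ Patch 3| = 21.6283.
|(Patch 1 ∪ Patch 2) △ Patch 3| = 71.9075 + 42 − 43.2566 = 70.65.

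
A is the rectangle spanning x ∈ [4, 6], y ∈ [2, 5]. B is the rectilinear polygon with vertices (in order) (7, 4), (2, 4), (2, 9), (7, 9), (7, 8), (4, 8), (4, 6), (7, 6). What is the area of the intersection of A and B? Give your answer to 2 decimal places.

The intersection is the polygon with vertices (4,5), (6,5), (6,4), (4,4).
By the shoelace formula its area is 2.00.

2.00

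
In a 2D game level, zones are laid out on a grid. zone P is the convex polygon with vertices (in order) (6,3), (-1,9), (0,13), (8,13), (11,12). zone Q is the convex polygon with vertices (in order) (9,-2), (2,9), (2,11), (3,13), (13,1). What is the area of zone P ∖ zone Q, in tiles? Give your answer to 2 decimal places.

|zone P| = 73, |zone P∩zone Q| = 28.941.
|zone P ∖ zone Q| = |zone P| − |zone P∩zone Q| = 73 − 28.941 = 44.06.

44.06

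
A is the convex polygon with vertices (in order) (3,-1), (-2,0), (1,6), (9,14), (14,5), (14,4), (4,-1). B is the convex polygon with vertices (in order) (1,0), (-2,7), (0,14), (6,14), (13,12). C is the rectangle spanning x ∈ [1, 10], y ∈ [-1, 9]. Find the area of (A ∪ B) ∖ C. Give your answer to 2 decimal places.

99.85

|A ∪ B| = 180.4459.
|(A ∪ B) ∩ C| = 80.6.
|(A ∪ B) ∖ C| = 180.4459 − 80.6 = 99.85.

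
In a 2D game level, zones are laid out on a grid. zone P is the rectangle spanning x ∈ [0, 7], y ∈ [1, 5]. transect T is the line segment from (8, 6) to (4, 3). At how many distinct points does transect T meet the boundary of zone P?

1

The segment meets the boundary at (6.667,5).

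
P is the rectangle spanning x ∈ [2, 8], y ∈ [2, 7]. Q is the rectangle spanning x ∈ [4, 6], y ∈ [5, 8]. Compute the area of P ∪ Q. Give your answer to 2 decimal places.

By inclusion–exclusion:
Individual areas: |P| = 30, |Q| = 6.
|P∩Q|: x∈[4,6], y∈[5,7] → 2·2 = 4.
|P ∪ Q| = 36 − 4 = 32.00.

32.00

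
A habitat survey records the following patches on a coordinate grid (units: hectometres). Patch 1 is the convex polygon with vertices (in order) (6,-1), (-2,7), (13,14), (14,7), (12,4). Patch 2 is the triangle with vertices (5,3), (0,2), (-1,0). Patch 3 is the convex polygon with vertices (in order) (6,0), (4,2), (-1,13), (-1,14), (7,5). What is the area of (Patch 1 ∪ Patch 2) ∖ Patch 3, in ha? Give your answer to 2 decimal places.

|Patch 1 ∪ Patch 2| = 127.75.
|(Patch 1 ∪ Patch 2) ∩ Patch 3| = 26.3321.
|(Patch 1 ∪ Patch 2) ∖ Patch 3| = 127.75 − 26.3321 = 101.42.

101.42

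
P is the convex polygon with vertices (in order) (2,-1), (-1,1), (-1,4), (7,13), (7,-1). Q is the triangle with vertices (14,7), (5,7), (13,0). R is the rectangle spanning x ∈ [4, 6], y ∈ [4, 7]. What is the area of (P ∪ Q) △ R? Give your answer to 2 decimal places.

96.75

|P ∪ Q| = 102.75.
|(P ∪ Q) ∩ R| = 6.
|(P ∪ Q) △ R| = 102.75 + 6 − 12 = 96.75.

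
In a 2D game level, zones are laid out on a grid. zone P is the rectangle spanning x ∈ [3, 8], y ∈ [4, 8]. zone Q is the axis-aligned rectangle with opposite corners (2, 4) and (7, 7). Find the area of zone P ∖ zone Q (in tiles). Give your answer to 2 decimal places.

|zone P∩zone Q|: x∈[3,7], y∈[4,7] → 4·3 = 12.
|zone P| = 20.
|zone P ∖ zone Q| = |zone P| − |zone P∩zone Q| = 20 − 12 = 8.00.

8.00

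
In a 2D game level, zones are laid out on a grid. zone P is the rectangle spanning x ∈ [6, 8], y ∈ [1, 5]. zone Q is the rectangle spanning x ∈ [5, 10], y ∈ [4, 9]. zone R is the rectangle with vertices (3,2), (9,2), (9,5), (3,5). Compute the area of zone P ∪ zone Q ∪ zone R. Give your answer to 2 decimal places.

41.00

By inclusion–exclusion:
Individual areas: |zone P| = 8, |zone Q| = 25, |zone R| = 18.
|zone P∩zone Q|: x∈[6,8], y∈[4,5] → 2·1 = 2.
|zone P∩zone R|: x∈[6,8], y∈[2,5] → 2·3 = 6.
|zone Q∩zone R|: x∈[5,9], y∈[4,5] → 4·1 = 4.
|zone P∩zone Q∩zone R| = 2.
|zone P ∪ zone Q ∪ zone R| = 51 − 12 + 2 = 41.00.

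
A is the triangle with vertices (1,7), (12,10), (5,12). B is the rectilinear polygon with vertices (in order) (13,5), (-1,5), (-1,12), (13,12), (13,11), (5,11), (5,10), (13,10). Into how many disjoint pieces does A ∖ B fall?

A ∖ B is a single connected region.

1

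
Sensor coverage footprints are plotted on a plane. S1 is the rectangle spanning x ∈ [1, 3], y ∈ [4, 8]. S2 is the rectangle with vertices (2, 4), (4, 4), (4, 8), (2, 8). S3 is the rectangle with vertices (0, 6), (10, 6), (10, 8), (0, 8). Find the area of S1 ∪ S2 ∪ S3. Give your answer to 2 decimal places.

By inclusion–exclusion:
Individual areas: |S1| = 8, |S2| = 8, |S3| = 20.
|S1∩S2|: x∈[2,3], y∈[4,8] → 1·4 = 4.
|S1∩S3|: x∈[1,3], y∈[6,8] → 2·2 = 4.
|S2∩S3|: x∈[2,4], y∈[6,8] → 2·2 = 4.
|S1∩S2∩S3| = 2.
|S1 ∪ S2 ∪ S3| = 36 − 12 + 2 = 26.00.

26.00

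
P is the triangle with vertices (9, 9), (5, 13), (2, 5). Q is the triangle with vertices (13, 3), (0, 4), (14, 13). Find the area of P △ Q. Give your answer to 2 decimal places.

|P| = 22, |Q| = 65.5, |P∩Q| = 3.5419.
|P △ Q| = |P| + |Q| − 2·|P∩Q| = 22 + 65.5 − 7.0839 = 80.42.

80.42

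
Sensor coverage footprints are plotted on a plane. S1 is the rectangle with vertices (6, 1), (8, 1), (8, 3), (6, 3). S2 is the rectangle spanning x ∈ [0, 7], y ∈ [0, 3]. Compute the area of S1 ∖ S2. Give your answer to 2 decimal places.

2.00

|S1∩S2|: x∈[6,7], y∈[1,3] → 1·2 = 2.
|S1| = 4.
|S1 ∖ S2| = |S1| − |S1∩S2| = 4 − 2 = 2.00.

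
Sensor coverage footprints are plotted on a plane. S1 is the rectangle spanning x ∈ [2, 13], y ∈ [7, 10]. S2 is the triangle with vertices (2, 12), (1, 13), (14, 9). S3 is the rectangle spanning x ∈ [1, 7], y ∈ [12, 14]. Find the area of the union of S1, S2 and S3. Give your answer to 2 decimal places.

48.03

By inclusion–exclusion:
Individual areas: |S1| = 33, |S2| = 4.5, |S3| = 12.
|S1∩S2| = 0.3462.
|S1∩S3| = 0 (no overlap).
|S2∩S3| = 1.125.
|S1∩S2∩S3| = 0.
|S1 ∪ S2 ∪ S3| = 49.5 − 1.4712 + 0 = 48.03.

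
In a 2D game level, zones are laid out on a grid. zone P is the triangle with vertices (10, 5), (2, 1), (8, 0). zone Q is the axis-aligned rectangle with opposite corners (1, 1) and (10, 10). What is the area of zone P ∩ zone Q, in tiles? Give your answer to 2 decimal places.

The intersection is the polygon with vertices (10,5), (8.4,1), (2,1).
By the shoelace formula its area is 12.80.

12.80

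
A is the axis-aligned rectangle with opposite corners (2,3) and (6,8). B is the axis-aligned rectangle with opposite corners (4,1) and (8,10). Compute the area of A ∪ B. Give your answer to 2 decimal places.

46.00

By inclusion–exclusion:
Individual areas: |A| = 20, |B| = 36.
|A∩B|: x∈[4,6], y∈[3,8] → 2·5 = 10.
|A ∪ B| = 56 − 10 = 46.00.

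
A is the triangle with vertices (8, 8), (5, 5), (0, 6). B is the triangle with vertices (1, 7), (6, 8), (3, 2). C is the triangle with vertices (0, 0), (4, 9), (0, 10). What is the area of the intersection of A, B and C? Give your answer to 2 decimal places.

The intersection is the polygon with vertices (1.273,6.318), (3,6.75), (2.449,5.51), (1.522,5.696).
By the shoelace formula its area is 1.22.

1.22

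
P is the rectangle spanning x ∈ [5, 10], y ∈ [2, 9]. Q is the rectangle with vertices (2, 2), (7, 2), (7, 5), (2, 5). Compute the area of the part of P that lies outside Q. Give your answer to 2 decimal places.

29.00

|P∩Q|: x∈[5,7], y∈[2,5] → 2·3 = 6.
|P| = 35.
|P ∖ Q| = |P| − |P∩Q| = 35 − 6 = 29.00.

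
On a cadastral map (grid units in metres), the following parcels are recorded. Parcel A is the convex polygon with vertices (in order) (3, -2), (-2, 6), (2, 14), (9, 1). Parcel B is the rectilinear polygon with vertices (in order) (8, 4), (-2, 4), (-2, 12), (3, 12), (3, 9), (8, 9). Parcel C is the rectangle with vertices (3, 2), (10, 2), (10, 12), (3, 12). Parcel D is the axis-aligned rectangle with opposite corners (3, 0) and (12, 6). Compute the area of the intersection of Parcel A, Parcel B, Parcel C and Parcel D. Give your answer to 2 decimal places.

The intersection is the polygon with vertices (7.385,4), (3,4), (3,6), (6.308,6).
By the shoelace formula its area is 7.69.

7.69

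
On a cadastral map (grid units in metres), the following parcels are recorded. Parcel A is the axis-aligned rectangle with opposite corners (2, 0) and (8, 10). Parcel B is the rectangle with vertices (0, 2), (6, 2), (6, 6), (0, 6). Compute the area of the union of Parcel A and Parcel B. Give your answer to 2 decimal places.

68.00

By inclusion–exclusion:
Individual areas: |Parcel A| = 60, |Parcel B| = 24.
|Parcel A∩Parcel B|: x∈[2,6], y∈[2,6] → 4·4 = 16.
|Parcel A ∪ Parcel B| = 84 − 16 = 68.00.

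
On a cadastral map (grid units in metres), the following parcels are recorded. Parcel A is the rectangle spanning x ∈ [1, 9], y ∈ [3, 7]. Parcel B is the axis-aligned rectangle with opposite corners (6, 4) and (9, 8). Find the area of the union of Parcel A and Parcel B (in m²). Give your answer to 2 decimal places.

By inclusion–exclusion:
Individual areas: |Parcel A| = 32, |Parcel B| = 12.
|Parcel A∩Parcel B|: x∈[6,9], y∈[4,7] → 3·3 = 9.
|Parcel A ∪ Parcel B| = 44 − 9 = 35.00.

35.00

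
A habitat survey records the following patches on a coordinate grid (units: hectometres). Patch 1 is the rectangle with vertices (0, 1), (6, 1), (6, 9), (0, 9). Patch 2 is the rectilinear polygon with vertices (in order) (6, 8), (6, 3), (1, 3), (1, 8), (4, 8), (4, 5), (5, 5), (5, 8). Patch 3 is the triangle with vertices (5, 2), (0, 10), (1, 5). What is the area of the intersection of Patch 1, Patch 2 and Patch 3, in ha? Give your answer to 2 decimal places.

The intersection is the polygon with vertices (3.667,3), (1,5), (1,8), (1.25,8), (4.375,3).
By the shoelace formula its area is 6.40.

6.40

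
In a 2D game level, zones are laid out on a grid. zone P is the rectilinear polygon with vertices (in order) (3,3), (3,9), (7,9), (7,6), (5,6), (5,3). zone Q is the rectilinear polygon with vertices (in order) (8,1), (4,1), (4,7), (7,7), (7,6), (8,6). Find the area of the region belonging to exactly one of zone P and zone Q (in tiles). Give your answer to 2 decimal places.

29.00

|zone P| = 18, |zone Q| = 23, |zone P∩zone Q| = 6.
|zone P △ zone Q| = |zone P| + |zone Q| − 2·|zone P∩zone Q| = 18 + 23 − 12 = 29.00.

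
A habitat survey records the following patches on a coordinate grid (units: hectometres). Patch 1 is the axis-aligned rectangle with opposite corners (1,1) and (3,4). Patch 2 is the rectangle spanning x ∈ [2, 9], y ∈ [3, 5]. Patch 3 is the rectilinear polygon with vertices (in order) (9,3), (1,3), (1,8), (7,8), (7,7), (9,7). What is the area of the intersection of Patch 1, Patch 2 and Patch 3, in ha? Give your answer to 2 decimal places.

1.00

The intersection is the polygon with vertices (3,3), (2,3), (2,4), (3,4).
By the shoelace formula its area is 1.00.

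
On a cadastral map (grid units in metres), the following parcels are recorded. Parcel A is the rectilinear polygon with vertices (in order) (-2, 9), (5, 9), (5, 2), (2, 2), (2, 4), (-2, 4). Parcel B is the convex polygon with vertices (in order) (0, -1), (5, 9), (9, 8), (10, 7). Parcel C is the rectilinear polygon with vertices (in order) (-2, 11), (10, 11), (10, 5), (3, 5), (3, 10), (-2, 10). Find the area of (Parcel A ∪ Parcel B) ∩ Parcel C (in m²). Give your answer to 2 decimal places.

22.00

The region (Parcel A ∪ Parcel B) ∩ Parcel C is the polygon with vertices (9,8), (10,7), (7.5,5), (3,5), (3,9), (5,9).
By the shoelace formula its area is 22.00.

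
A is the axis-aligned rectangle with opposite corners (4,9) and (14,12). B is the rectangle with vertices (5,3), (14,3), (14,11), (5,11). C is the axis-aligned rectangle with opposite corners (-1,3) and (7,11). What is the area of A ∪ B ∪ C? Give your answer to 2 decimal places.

By inclusion–exclusion:
Individual areas: |A| = 30, |B| = 72, |C| = 64.
|A∩B|: x∈[5,14], y∈[9,11] → 9·2 = 18.
|A∩C|: x∈[4,7], y∈[9,11] → 3·2 = 6.
|B∩C|: x∈[5,7], y∈[3,11] → 2·8 = 16.
|A∩B∩C| = 4.
|A ∪ B ∪ C| = 166 − 40 + 4 = 130.00.

130.00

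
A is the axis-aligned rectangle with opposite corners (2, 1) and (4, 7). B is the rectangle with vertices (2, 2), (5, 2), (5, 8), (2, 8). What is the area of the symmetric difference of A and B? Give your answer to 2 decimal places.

|A∩B|: x∈[2,4], y∈[2,7] → 2·5 = 10.
|A △ B| = |A| + |B| − 2·|A∩B| = 12 + 18 − 20 = 10.00.

10.00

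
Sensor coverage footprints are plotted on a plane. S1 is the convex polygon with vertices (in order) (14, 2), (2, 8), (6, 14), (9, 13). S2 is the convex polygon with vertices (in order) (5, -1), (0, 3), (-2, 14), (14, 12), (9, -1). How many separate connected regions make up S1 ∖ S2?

2

S1 ∖ S2 splits into 2 disjoint pieces (area 5.7124, area 2.4041).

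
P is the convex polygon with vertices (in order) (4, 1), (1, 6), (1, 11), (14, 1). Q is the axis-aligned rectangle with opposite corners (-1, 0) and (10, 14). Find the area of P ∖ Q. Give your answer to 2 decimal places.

|P| = 57.5, |P∩Q| = 51.3462.
|P ∖ Q| = |P| − |P∩Q| = 57.5 − 51.3462 = 6.15.

6.15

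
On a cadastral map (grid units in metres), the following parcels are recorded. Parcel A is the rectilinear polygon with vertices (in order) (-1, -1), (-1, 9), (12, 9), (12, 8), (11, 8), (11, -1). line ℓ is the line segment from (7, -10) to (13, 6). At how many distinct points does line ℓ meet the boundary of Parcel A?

The segment meets the boundary at (10.375,-1), (11,0.667).

2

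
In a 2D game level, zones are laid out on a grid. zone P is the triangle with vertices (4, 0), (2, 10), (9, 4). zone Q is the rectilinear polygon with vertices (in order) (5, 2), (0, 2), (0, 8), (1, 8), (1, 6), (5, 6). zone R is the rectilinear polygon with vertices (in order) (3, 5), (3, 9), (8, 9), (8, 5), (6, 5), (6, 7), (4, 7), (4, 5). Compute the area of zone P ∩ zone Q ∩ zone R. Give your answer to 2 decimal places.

1.00

The intersection is the polygon with vertices (4,6), (4,5), (3,5), (3,6).
By the shoelace formula its area is 1.00.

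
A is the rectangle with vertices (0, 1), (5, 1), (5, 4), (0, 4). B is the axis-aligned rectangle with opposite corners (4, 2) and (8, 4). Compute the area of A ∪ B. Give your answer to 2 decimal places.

By inclusion–exclusion:
Individual areas: |A| = 15, |B| = 8.
|A∩B|: x∈[4,5], y∈[2,4] → 1·2 = 2.
|A ∪ B| = 23 − 2 = 21.00.

21.00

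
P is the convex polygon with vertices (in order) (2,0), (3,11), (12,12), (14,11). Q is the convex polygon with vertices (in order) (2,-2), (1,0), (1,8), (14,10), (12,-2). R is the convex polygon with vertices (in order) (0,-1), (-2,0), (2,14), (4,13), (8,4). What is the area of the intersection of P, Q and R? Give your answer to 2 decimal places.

The intersection is the polygon with vertices (5.888,8.752), (7.526,5.066), (2.857,0.786), (2.024,0.265), (2.752,8.27).
By the shoelace formula its area is 27.02.

27.02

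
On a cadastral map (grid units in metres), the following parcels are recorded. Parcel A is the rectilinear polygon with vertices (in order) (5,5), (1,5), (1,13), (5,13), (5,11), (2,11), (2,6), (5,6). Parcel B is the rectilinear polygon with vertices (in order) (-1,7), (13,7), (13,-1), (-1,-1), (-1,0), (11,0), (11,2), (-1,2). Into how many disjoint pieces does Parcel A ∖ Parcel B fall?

1

Parcel A ∖ Parcel B is a single connected region.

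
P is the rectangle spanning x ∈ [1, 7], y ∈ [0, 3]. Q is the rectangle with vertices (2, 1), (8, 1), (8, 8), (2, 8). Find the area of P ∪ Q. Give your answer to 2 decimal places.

50.00

By inclusion–exclusion:
Individual areas: |P| = 18, |Q| = 42.
|P∩Q|: x∈[2,7], y∈[1,3] → 5·2 = 10.
|P ∪ Q| = 60 − 10 = 50.00.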